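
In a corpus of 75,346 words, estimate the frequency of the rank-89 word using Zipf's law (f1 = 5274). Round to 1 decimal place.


Zipf's law: f(r) = f(1) / r
f(1) = 5274
f(89) = 5274 / 89
= 59.3 occurrences


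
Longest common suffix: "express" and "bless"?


Word 1: "express"
Word 2: "bless"
Comparing from end:
  Pos -1: 's' == 's'
  Pos -2: 's' == 's'
  Pos -3: 'e' == 'e'
  Pos -4: 'r' != 'l' (stop)
LCS = "ess" (length 3)


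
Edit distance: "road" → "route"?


Word 1: "road" (length 4)
Word 2: "route" (length 5)
One optimal edit sequence (insert/delete/substitute each cost 1):
  1. keep 'r'
  2. keep 'o'
  3. insert 'u'  (+1)
  4. substitute 'a' -> 't'  (+1)
  5. substitute 'd' -> 'e'  (+1)
Total edit operations: 3
Edit distance = 3


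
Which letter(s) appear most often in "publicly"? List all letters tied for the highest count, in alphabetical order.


Word: "publicly"
Letter counts:
  'b': 1
  'c': 1
  'i': 1
  'l': 2
  'p': 1
  'u': 1
  'y': 1
Maximum count = 2
Most frequent = 'l' (2 times each)


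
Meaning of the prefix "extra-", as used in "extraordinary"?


Prefix: extra-
Example: extraordinary = extra- + ordinary
Meaning = beyond


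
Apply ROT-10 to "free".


Word: "free"
Shift: 10
Each letter → (letter + shift) mod 26:
  'f' (5) + 10 = 15 → 'p'
  'r' (17) + 10 = 1 → 'b'
  'e' (4) + 10 = 14 → 'o'
  'e' (4) + 10 = 14 → 'o'
Result = "pboo"


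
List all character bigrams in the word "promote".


Word: "promote" (length 7)
Number of bigrams = 7 - 2 + 1 = 6
  Position 0: "pr"
  Position 1: "ro"
  Position 2: "om"
  Position 3: "mo"
  Position 4: "ot"
  Position 5: "te"
Bigrams = "pr", "ro", "om", "mo", "ot", "te"


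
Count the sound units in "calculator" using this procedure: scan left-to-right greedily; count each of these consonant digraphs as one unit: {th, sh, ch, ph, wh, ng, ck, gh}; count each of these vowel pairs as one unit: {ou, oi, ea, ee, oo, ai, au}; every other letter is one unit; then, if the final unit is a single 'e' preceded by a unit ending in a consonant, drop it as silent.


Word: "calculator" (10 letters)
Left-to-right scan:
  1. 'c' (letter)
  2. 'a' (letter)
  3. 'l' (letter)
  4. 'c' (letter)
  5. 'u' (letter)
  6. 'l' (letter)
  7. 'a' (letter)
  8. 't' (letter)
  9. 'o' (letter)
  10. 'r' (letter)
Units from scan: 10
Sound units = 10 units


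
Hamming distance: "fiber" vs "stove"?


Comparing character by character (same length = 5):
  Pos 0: 'f' vs 's' !=
  Pos 1: 'i' vs 't' !=
  Pos 2: 'b' vs 'o' !=
  Pos 3: 'e' vs 'v' !=
  Pos 4: 'r' vs 'e' !=
Hamming distance = 5


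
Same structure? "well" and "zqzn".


Pattern of "well": [0, 1, 2, 2]
Pattern of "zqzn": [0, 1, 0, 2]
Patterns do not match
Same pattern = No


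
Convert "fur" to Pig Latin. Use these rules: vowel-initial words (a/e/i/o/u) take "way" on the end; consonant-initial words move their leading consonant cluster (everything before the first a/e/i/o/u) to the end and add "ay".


Word: "fur"
Starts with consonant(s) → move to end, add 'ay'
Consonant cluster: "f"
Pig Latin = "urfay"


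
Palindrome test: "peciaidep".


Word: "peciaidep"
Reversed: "pediaicep"
Forward == Backward? peciaidep != pediaicep
Palindrome = No


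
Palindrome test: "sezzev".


Word: "sezzev"
Reversed: "vezzes"
Forward == Backward? sezzev != vezzes
Palindrome = No


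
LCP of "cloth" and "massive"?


Word 1: "cloth"
Word 2: "massive"
Comparing from start:
  Pos 0: 'c' != 'm' (stop)
LCP = "" (length 0)


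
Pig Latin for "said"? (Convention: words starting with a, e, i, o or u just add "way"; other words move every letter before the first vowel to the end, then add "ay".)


Word: "said"
Starts with consonant(s) → move to end, add 'ay'
Consonant cluster: "s"
Pig Latin = "aidsay"


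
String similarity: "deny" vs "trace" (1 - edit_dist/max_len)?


Word 1: "deny" (length 4)
Word 2: "trace" (length 5)
One optimal edit sequence:
  1. insert 't'  (+1)
  2. substitute 'd' -> 'r'  (+1)
  3. substitute 'e' -> 'a'  (+1)
  4. substitute 'n' -> 'c'  (+1)
  5. substitute 'y' -> 'e'  (+1)
Edit distance = 5
Max length = max(4, 5) = 5
Similarity = 1 - 5/5
= 0.0000


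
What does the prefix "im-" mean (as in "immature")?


Prefix: im-
Example: immature (im- + mature)
Meaning = not / into


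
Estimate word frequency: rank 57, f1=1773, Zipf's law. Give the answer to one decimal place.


Zipf's law: f(r) = f(1) / r
f(1) = 1773
f(57) = 1773 / 57
= 31.1 occurrences


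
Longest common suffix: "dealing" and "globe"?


Word 1: "dealing"
Word 2: "globe"
Comparing from end:
  Pos -1: 'g' != 'e' (stop)
LCS = "" (length 0)


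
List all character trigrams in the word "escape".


Word: "escape" (length 6)
Number of trigrams = 6 - 3 + 1 = 4
  Position 0: "esc"
  Position 1: "sca"
  Position 2: "cap"
  Position 3: "ape"
Trigrams = "esc", "sca", "cap", "ape"


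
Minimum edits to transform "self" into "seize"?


Word 1: "self" (length 4)
Word 2: "seize" (length 5)
One optimal edit sequence (insert/delete/substitute each cost 1):
  1. keep 's'
  2. keep 'e'
  3. insert 'i'  (+1)
  4. substitute 'l' -> 'z'  (+1)
  5. substitute 'f' -> 'e'  (+1)
Total edit operations: 3
Edit distance = 3


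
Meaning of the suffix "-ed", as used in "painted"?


Suffix: -ed
As in: painted -> paint + -ed
Meaning = past tense


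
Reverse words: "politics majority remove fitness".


Original: "politics majority remove fitness"
Words (1..n): politics | majority | remove | fitness
Reversed (n..1): fitness | remove | majority | politics
Result = "fitness remove majority politics"


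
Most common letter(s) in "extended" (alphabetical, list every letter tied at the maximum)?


Word: "extended"
Letter counts:
  'd': 2
  'e': 3
  'n': 1
  't': 1
  'x': 1
Maximum count = 3
Most frequent = 'e' (3 times each)


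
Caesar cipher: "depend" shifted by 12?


Word: "depend"
Shift: 12
Each letter → (letter + shift) mod 26:
  'd' (3) + 12 = 15 → 'p'
  'e' (4) + 12 = 16 → 'q'
  'p' (15) + 12 = 1 → 'b'
  'e' (4) + 12 = 16 → 'q'
  'n' (13) + 12 = 25 → 'z'
  'd' (3) + 12 = 15 → 'p'
Result = "pqbqzp"


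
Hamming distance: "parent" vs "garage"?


Comparing character by character (same length = 6):
  Pos 0: 'p' vs 'g' !=
  Pos 1: 'a' vs 'a' =
  Pos 2: 'r' vs 'r' =
  Pos 3: 'e' vs 'a' !=
  Pos 4: 'n' vs 'g' !=
  Pos 5: 't' vs 'e' !=
Hamming distance = 4


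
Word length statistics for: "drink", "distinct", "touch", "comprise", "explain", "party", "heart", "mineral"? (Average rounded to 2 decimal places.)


Lengths: "drink"=5, "distinct"=8, "touch"=5, "comprise"=8, "explain"=7, "party"=5, "heart"=5, "mineral"=7
Sum = 50, Count = 8
Average = 50/8 = 6.25
= avg=6.25, min=5, max=8


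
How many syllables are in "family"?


Word: "family"
Syllable breakdown: fam | i | ly
Counting: 3 parts
= 3 syllables


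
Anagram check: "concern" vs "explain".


Word 1: "concern" → sorted: ccennor
Word 2: "explain" → sorted: aeilnpx
Same letters? ccennor != aeilnpx
Anagram = No


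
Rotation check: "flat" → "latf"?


Word: "flat", Candidate: "latf"
Method: check if candidate is substring of word+word
"flatflat" contains "latf"? Yes
Is rotation = Yes


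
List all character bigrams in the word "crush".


Word: "crush" (length 5)
Number of bigrams = 5 - 2 + 1 = 4
  Position 0: "cr"
  Position 1: "ru"
  Position 2: "us"
  Position 3: "sh"
Bigrams = "cr", "ru", "us", "sh"


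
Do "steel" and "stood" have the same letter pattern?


Pattern of "steel": [0, 1, 2, 2, 3]
Pattern of "stood": [0, 1, 2, 2, 3]
Patterns match
Same pattern = Yes


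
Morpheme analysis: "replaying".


Word: "replaying"
Morphemes: re- | play | -ing
Each morpheme carries meaning
= 3 morphemes


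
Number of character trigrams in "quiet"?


Word: "quiet" (length 5)
Number of 3-grams = length - 3 + 1 = 5 - 3 + 1
= 3


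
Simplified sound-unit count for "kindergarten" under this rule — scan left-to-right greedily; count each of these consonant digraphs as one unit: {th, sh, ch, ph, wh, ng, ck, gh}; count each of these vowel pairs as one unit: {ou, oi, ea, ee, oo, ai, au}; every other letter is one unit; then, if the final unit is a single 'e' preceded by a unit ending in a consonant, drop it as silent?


Word: "kindergarten" (12 letters)
Left-to-right scan:
  [1] 'k' (letter)
  [2] 'i' (letter)
  [3] 'n' (letter)
  [4] 'd' (letter)
  [5] 'e' (letter)
  [6] 'r' (letter)
  [7] 'g' (letter)
  [8] 'a' (letter)
  [9] 'r' (letter)
  [10] 't' (letter)
  [11] 'e' (letter)
  [12] 'n' (letter)
Units from scan: 12
Sound units = 12 units


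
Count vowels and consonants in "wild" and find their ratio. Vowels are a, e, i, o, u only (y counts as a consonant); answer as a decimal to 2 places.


Word: "wild"
Vowels (a,e,i,o,u): 1
Consonants: 3
Ratio = 1/3
= 0.33


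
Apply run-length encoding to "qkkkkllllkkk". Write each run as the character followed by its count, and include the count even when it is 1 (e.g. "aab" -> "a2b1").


String: "qkkkkllllkkk"
Scanning for consecutive runs:
  'q' x 1
  'k' x 4
  'l' x 4
  'k' x 3
RLE = "q1k4l4k3"


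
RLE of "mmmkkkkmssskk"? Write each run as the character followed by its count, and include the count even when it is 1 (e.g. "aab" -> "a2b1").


String: "mmmkkkkmssskk"
Scanning for consecutive runs:
  'm' x 3
  'k' x 4
  'm' x 1
  's' x 3
  'k' x 2
RLE = "m3k4m1s3k2"


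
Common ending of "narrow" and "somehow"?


Word 1: "narrow"
Word 2: "somehow"
Comparing from end:
  Pos -1: 'w' == 'w'
  Pos -2: 'o' == 'o'
  Pos -3: 'r' != 'h' (stop)
LCS = "ow" (length 2)


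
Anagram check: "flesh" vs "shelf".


Word 1: "flesh" → sorted: efhls
Word 2: "shelf" → sorted: efhls
Same letters? efhls == efhls
Anagram = Yes


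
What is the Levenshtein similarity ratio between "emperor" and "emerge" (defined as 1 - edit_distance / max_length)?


Word 1: "emperor" (length 7)
Word 2: "emerge" (length 6)
One optimal edit sequence:
  1. keep 'e'
  2. keep 'm'
  3. delete 'p'  (+1)
  4. keep 'e'
  5. keep 'r'
  6. substitute 'o' -> 'g'  (+1)
  7. substitute 'r' -> 'e'  (+1)
Edit distance = 3
Max length = max(7, 6) = 7
Similarity = 1 - 3/7
= 0.5714


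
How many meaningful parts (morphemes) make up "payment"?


Word: "payment"
Morphemes: pay / -ment
Each morpheme carries meaning
= 2 morphemes


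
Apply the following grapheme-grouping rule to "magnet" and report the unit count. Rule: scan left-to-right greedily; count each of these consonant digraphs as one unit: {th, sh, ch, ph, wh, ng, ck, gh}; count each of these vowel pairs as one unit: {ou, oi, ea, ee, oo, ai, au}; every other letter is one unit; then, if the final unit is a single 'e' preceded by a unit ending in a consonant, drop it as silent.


Word: "magnet" (6 letters)
Left-to-right scan:
  1. 'm' (letter)
  2. 'a' (letter)
  3. 'g' (letter)
  4. 'n' (letter)
  5. 'e' (letter)
  6. 't' (letter)
Units from scan: 6
Sound units = 6 units


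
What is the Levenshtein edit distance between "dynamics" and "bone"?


Word 1: "dynamics" (length 8)
Word 2: "bone" (length 4)
One optimal edit sequence (insert/delete/substitute each cost 1):
  1. substitute 'd' -> 'b'  (+1)
  2. substitute 'y' -> 'o'  (+1)
  3. keep 'n'
  4. delete 'a'  (+1)
  5. delete 'm'  (+1)
  6. delete 'i'  (+1)
  7. delete 'c'  (+1)
  8. substitute 's' -> 'e'  (+1)
Total edit operations: 7
Edit distance = 7


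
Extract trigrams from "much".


Word: "much" (length 4)
Number of trigrams = 4 - 3 + 1 = 2
  Position 0: "muc"
  Position 1: "uch"
Trigrams = "muc", "uch"


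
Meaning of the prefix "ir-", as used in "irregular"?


Prefix: ir-
Example: irregular = ir- + regular
Meaning = not


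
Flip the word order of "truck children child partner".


Original: "truck children child partner"
Words (1..n): truck | children | child | partner
Reversed (n..1): partner | child | children | truck
Result = "partner child children truck"


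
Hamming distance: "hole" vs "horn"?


Comparing character by character (same length = 4):
  Pos 0: 'h' vs 'h' =
  Pos 1: 'o' vs 'o' =
  Pos 2: 'l' vs 'r' !=
  Pos 3: 'e' vs 'n' !=
Hamming distance = 2


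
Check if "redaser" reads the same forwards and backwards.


Word: "redaser"
Reversed: "resader"
Forward == Backward? redaser != resader
Palindrome = No


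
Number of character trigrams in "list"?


Word: "list" (length 4)
Number of 3-grams = length - 3 + 1 = 4 - 3 + 1
= 2


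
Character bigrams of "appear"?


Word: "appear" (length 6)
Number of bigrams = 6 - 2 + 1 = 5
  Position 0: "ap"
  Position 1: "pp"
  Position 2: "pe"
  Position 3: "ea"
  Position 4: "ar"
Bigrams = "ap", "pp", "pe", "ea", "ar"


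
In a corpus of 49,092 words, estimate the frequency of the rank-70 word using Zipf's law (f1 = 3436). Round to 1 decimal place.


Zipf's law: f(r) = f(1) / r
f(1) = 3436
f(70) = 3436 / 70
= 49.1 occurrences


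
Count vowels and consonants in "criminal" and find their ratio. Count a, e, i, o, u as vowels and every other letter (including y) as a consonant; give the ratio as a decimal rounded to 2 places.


Word: "criminal"
Vowels (a,e,i,o,u): 3
Consonants: 5
Ratio = 3/5
= 0.60


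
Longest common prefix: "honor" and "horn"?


Word 1: "honor"
Word 2: "horn"
Comparing from start:
  Pos 0: 'h' == 'h'
  Pos 1: 'o' == 'o'
  Pos 2: 'n' != 'r' (stop)
LCP = "ho" (length 2)


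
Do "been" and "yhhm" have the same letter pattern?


Pattern of "been": [0, 1, 1, 2]
Pattern of "yhhm": [0, 1, 1, 2]
Patterns match
Same pattern = Yes


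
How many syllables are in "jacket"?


Word: "jacket"
Syllable breakdown: jack / et
Counting: 2 parts
= 2 syllables


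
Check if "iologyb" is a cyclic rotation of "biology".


Word: "biology", Candidate: "iologyb"
Method: check if candidate is substring of word+word
"biologybiology" contains "iologyb"? Yes
Is rotation = Yes


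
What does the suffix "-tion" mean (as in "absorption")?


Suffix: -tion
Example: absorption = absorb + -tion, with a spelling change
Meaning = act or process


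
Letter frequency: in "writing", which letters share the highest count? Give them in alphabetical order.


Word: "writing"
Letter counts:
  'g': 1
  'i': 2
  'n': 1
  'r': 1
  't': 1
  'w': 1
Maximum count = 2
Most frequent = 'i' (2 times each)


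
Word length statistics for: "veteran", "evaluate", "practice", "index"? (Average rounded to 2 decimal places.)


Lengths: "veteran"=7, "evaluate"=8, "practice"=8, "index"=5
Sum = 28, Count = 4
Average = 28/4 = 7.00
= avg=7.00, min=5, max=8


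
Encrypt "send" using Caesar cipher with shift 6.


Word: "send"
Shift: 6
Each letter → (letter + shift) mod 26:
  's' (18) + 6 = 24 → 'y'
  'e' (4) + 6 = 10 → 'k'
  'n' (13) + 6 = 19 → 't'
  'd' (3) + 6 = 9 → 'j'
Result = "yktj"


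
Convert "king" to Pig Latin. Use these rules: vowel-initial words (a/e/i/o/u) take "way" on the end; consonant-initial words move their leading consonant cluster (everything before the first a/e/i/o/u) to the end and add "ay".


Word: "king"
Starts with consonant(s) → move to end, add 'ay'
Consonant cluster: "k"
Pig Latin = "ingkay"


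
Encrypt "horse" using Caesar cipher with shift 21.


Word: "horse"
Shift: 21
Each letter → (letter + shift) mod 26:
  'h' (7) + 21 = 2 → 'c'
  'o' (14) + 21 = 9 → 'j'
  'r' (17) + 21 = 12 → 'm'
  's' (18) + 21 = 13 → 'n'
  'e' (4) + 21 = 25 → 'z'
Result = "cjmnz"


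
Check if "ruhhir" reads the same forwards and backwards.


Word: "ruhhir"
Reversed: "rihhur"
Forward == Backward? ruhhir != rihhur
Palindrome = No


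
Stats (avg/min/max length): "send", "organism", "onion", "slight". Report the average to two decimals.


Lengths: "send"=4, "organism"=8, "onion"=5, "slight"=6
Sum = 23, Count = 4
Average = 23/4 = 5.75
= avg=5.75, min=4, max=8


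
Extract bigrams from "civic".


Word: "civic" (length 5)
Number of bigrams = 5 - 2 + 1 = 4
  Position 0: "ci"
  Position 1: "iv"
  Position 2: "vi"
  Position 3: "ic"
Bigrams = "ci", "iv", "vi", "ic"


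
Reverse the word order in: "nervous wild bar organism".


Original: "nervous wild bar organism"
Words (1..n): nervous | wild | bar | organism
Reversed (n..1): organism | bar | wild | nervous
Result = "organism bar wild nervous"


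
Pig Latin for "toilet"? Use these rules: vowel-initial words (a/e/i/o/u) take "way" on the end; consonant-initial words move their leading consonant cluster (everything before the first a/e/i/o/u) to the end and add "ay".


Word: "toilet"
Starts with consonant(s) → move to end, add 'ay'
Consonant cluster: "t"
Pig Latin = "oilettay"


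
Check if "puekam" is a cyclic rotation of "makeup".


Word: "makeup", Candidate: "puekam"
Method: check if candidate is substring of word+word
"makeupmakeup" contains "puekam"? No
Is rotation = No


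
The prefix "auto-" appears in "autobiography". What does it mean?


Prefix: auto-
As in: autobiography -> auto- + biography
Meaning = self


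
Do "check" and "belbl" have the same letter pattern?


Pattern of "check": [0, 1, 2, 0, 3]
Pattern of "belbl": [0, 1, 2, 0, 2]
Patterns do not match
Same pattern = No


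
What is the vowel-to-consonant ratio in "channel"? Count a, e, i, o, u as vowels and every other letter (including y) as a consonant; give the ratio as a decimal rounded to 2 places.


Word: "channel"
Vowels (a,e,i,o,u): 2
Consonants: 5
Ratio = 2/5
= 0.40


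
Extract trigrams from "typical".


Word: "typical" (length 7)
Number of trigrams = 7 - 3 + 1 = 5
  Position 0: "typ"
  Position 1: "ypi"
  Position 2: "pic"
  Position 3: "ica"
  Position 4: "cal"
Trigrams = "typ", "ypi", "pic", "ica", "cal"


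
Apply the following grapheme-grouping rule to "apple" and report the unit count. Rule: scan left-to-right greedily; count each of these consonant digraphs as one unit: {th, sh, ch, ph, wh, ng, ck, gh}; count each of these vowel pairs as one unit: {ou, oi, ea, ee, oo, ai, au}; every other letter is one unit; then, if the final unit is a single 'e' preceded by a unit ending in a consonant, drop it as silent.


Word: "apple" (5 letters)
Left-to-right scan:
  [1] 'a' (letter)
  [2] 'p' (letter)
  [3] 'p' (letter)
  [4] 'l' (letter)
  [5] 'e' (letter)
Units from scan: 5
Final unit is 'e' after a consonant -> drop as silent (-1)
Sound units = 4 units


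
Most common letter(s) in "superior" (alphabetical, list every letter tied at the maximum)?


Word: "superior"
Letter counts:
  'e': 1
  'i': 1
  'o': 1
  'p': 1
  'r': 2
  's': 1
  'u': 1
Maximum count = 2
Most frequent = 'r' (2 times each)


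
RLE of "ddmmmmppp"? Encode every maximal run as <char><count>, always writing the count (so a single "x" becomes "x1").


String: "ddmmmmppp"
Scanning for consecutive runs:
  'd' x 2
  'm' x 4
  'p' x 3
RLE = "d2m4p3"


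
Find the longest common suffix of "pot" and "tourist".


Word 1: "pot"
Word 2: "tourist"
Comparing from end:
  Pos -1: 't' == 't'
  Pos -2: 'o' != 's' (stop)
LCS = "t" (length 1)


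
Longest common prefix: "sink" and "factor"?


Word 1: "sink"
Word 2: "factor"
Comparing from start:
  Pos 0: 's' != 'f' (stop)
LCP = "" (length 0)


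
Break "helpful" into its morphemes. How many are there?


Word: "helpful"
Morphemes: help + -ful
Each morpheme carries meaning
= 2 morphemes


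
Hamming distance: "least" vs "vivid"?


Comparing character by character (same length = 5):
  Pos 0: 'l' vs 'v' !=
  Pos 1: 'e' vs 'i' !=
  Pos 2: 'a' vs 'v' !=
  Pos 3: 's' vs 'i' !=
  Pos 4: 't' vs 'd' !=
Hamming distance = 5


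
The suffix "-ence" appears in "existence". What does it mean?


Suffix: -ence
As in: existence -> exist + -ence
Meaning = state of


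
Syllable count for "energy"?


Word: "energy"
Syllable breakdown: en | er | gy
Counting: 3 parts
= 3 syllables


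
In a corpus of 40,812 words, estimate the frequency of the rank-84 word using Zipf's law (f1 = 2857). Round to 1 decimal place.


Zipf's law: f(r) = f(1) / r
f(1) = 2857
f(84) = 2857 / 84
= 34.0 occurrences


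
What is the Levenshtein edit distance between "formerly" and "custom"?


Word 1: "formerly" (length 8)
Word 2: "custom" (length 6)
One optimal edit sequence (insert/delete/substitute each cost 1):
  1. delete 'f'  (+1)
  2. delete 'o'  (+1)
  3. substitute 'r' -> 'c'  (+1)
  4. substitute 'm' -> 'u'  (+1)
  5. substitute 'e' -> 's'  (+1)
  6. substitute 'r' -> 't'  (+1)
  7. substitute 'l' -> 'o'  (+1)
  8. substitute 'y' -> 'm'  (+1)
Total edit operations: 8
Edit distance = 8


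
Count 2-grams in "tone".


Word: "tone" (length 4)
Number of 2-grams = length - 2 + 1 = 4 - 2 + 1
= 3


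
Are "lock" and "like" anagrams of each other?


Word 1: "lock" → sorted: cklo
Word 2: "like" → sorted: eikl
Same letters? cklo != eikl
Anagram = No


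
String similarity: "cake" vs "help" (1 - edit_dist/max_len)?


Word 1: "cake" (length 4)
Word 2: "help" (length 4)
One optimal edit sequence:
  1. substitute 'c' -> 'h'  (+1)
  2. substitute 'a' -> 'e'  (+1)
  3. substitute 'k' -> 'l'  (+1)
  4. substitute 'e' -> 'p'  (+1)
Edit distance = 4
Max length = max(4, 4) = 4
Similarity = 1 - 4/4
= 0.0000


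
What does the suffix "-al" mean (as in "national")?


Suffix: -al
Example: national = nation + -al
Meaning = relating to


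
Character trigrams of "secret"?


Word: "secret" (length 6)
Number of trigrams = 6 - 3 + 1 = 4
  Position 0: "sec"
  Position 1: "ecr"
  Position 2: "cre"
  Position 3: "ret"
Trigrams = "sec", "ecr", "cre", "ret"


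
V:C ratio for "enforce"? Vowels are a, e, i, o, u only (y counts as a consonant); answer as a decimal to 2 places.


Word: "enforce"
Vowels (a,e,i,o,u): 3
Consonants: 4
Ratio = 3/4
= 0.75


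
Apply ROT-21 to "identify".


Word: "identify"
Shift: 21
Each letter → (letter + shift) mod 26:
  'i' (8) + 21 = 3 → 'd'
  'd' (3) + 21 = 24 → 'y'
  'e' (4) + 21 = 25 → 'z'
  'n' (13) + 21 = 8 → 'i'
  't' (19) + 21 = 14 → 'o'
  'i' (8) + 21 = 3 → 'd'
  'f' (5) + 21 = 0 → 'a'
  'y' (24) + 21 = 19 → 't'
Result = "dyziodat"


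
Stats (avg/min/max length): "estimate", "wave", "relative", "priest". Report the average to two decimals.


Lengths: "estimate"=8, "wave"=4, "relative"=8, "priest"=6
Sum = 26, Count = 4
Average = 26/4 = 6.50
= avg=6.50, min=4, max=8


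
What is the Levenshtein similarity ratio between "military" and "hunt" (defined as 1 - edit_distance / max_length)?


Word 1: "military" (length 8)
Word 2: "hunt" (length 4)
One optimal edit sequence:
  1. delete 'm'  (+1)
  2. substitute 'i' -> 'h'  (+1)
  3. substitute 'l' -> 'u'  (+1)
  4. substitute 'i' -> 'n'  (+1)
  5. keep 't'
  6. delete 'a'  (+1)
  7. delete 'r'  (+1)
  8. delete 'y'  (+1)
Edit distance = 7
Max length = max(8, 4) = 8
Similarity = 1 - 7/8
= 0.1250


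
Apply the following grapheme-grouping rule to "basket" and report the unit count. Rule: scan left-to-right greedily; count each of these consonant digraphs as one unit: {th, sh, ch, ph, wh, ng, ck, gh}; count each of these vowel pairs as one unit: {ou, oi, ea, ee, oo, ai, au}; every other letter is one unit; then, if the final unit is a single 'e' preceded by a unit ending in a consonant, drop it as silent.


Word: "basket" (6 letters)
Left-to-right scan:
  1. 'b' (letter)
  2. 'a' (letter)
  3. 's' (letter)
  4. 'k' (letter)
  5. 'e' (letter)
  6. 't' (letter)
Units from scan: 6
Sound units = 6 units


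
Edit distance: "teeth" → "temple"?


Word 1: "teeth" (length 5)
Word 2: "temple" (length 6)
One optimal edit sequence (insert/delete/substitute each cost 1):
  1. keep 't'
  2. keep 'e'
  3. insert 'm'  (+1)
  4. substitute 'e' -> 'p'  (+1)
  5. substitute 't' -> 'l'  (+1)
  6. substitute 'h' -> 'e'  (+1)
Total edit operations: 4
Edit distance = 4


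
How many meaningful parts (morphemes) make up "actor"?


Word: "actor"
Morphemes: act + -or
Each morpheme carries meaning
= 2 morphemes


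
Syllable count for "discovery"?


Word: "discovery"
Syllable breakdown: dis · cov · er · y
Counting: 4 parts
= 4 syllables


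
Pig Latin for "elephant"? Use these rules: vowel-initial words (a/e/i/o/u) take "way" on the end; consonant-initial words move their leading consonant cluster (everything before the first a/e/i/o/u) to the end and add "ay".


Word: "elephant"
Starts with vowel → add 'way'
Pig Latin = "elephantway"


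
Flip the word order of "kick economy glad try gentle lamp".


Original: "kick economy glad try gentle lamp"
Words (1..n): kick | economy | glad | try | gentle | lamp
Reversed (n..1): lamp | gentle | try | glad | economy | kick
Result = "lamp gentle try glad economy kick"


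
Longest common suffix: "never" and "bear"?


Word 1: "never"
Word 2: "bear"
Comparing from end:
  Pos -1: 'r' == 'r'
  Pos -2: 'e' != 'a' (stop)
LCS = "r" (length 1)


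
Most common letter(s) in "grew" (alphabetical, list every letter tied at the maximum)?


Word: "grew"
Letter counts:
  'e': 1
  'g': 1
  'r': 1
  'w': 1
Maximum count = 1
Most frequent = 'e', 'g', 'r', 'w' (1 time each)


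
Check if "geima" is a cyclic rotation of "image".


Word: "image", Candidate: "geima"
Method: check if candidate is substring of word+word
"imageimage" contains "geima"? Yes
Is rotation = Yes


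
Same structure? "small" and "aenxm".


Pattern of "small": [0, 1, 2, 3, 3]
Pattern of "aenxm": [0, 1, 2, 3, 4]
Patterns do not match
Same pattern = No


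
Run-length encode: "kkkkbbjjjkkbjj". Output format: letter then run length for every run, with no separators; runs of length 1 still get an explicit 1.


String: "kkkkbbjjjkkbjj"
Scanning for consecutive runs:
  'k' x 4
  'b' x 2
  'j' x 3
  'k' x 2
  'b' x 1
  'j' x 2
RLE = "k4b2j3k2b1j2"


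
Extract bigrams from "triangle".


Word: "triangle" (length 8)
Number of bigrams = 8 - 2 + 1 = 7
  Position 0: "tr"
  Position 1: "ri"
  Position 2: "ia"
  Position 3: "an"
  Position 4: "ng"
  Position 5: "gl"
  Position 6: "le"
Bigrams = "tr", "ri", "ia", "an", "ng", "gl", "le"


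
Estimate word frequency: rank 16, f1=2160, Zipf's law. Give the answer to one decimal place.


Zipf's law: f(r) = f(1) / r
f(1) = 2160
f(16) = 2160 / 16
= 135.0 occurrences


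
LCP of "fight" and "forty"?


Word 1: "fight"
Word 2: "forty"
Comparing from start:
  Pos 0: 'f' == 'f'
  Pos 1: 'i' != 'o' (stop)
LCP = "f" (length 1)


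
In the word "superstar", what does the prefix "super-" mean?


Prefix: super-
Example: superstar = super- + star
Meaning = above / beyond


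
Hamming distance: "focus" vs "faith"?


Comparing character by character (same length = 5):
  Pos 0: 'f' vs 'f' =
  Pos 1: 'o' vs 'a' !=
  Pos 2: 'c' vs 'i' !=
  Pos 3: 'u' vs 't' !=
  Pos 4: 's' vs 'h' !=
Hamming distance = 4


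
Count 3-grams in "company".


Word: "company" (length 7)
Number of 3-grams = length - 3 + 1 = 7 - 3 + 1
= 5


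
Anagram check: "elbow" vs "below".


Word 1: "elbow" → sorted: below
Word 2: "below" → sorted: below
Same letters? below == below
Anagram = Yes


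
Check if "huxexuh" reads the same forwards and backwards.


Word: "huxexuh"
Reversed: "huxexuh"
Forward == Backward? huxexuh == huxexuh
Palindrome = Yes


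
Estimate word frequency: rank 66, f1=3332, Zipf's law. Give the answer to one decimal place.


Zipf's law: f(r) = f(1) / r
f(1) = 3332
f(66) = 3332 / 66
= 50.5 occurrences


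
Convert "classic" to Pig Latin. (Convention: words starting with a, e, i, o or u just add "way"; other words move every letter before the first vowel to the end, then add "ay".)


Word: "classic"
Starts with consonant(s) → move to end, add 'ay'
Consonant cluster: "cl"
Pig Latin = "assicclay"


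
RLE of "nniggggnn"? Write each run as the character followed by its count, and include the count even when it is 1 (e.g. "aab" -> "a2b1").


String: "nniggggnn"
Scanning for consecutive runs:
  'n' x 2
  'i' x 1
  'g' x 4
  'n' x 2
RLE = "n2i1g4n2"


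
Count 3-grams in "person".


Word: "person" (length 6)
Number of 3-grams = length - 3 + 1 = 6 - 3 + 1
= 4


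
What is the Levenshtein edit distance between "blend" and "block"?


Word 1: "blend" (length 5)
Word 2: "block" (length 5)
One optimal edit sequence (insert/delete/substitute each cost 1):
  1. keep 'b'
  2. keep 'l'
  3. substitute 'e' -> 'o'  (+1)
  4. substitute 'n' -> 'c'  (+1)
  5. substitute 'd' -> 'k'  (+1)
Total edit operations: 3
Edit distance = 3


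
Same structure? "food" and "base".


Pattern of "food": [0, 1, 1, 2]
Pattern of "base": [0, 1, 2, 3]
Patterns do not match
Same pattern = No


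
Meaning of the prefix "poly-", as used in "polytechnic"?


Prefix: poly-
As in: polytechnic -> poly- + technic
Meaning = many


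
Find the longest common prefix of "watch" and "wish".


Word 1: "watch"
Word 2: "wish"
Comparing from start:
  Pos 0: 'w' == 'w'
  Pos 1: 'a' != 'i' (stop)
LCP = "w" (length 1)


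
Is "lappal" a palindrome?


Word: "lappal"
Reversed: "lappal"
Forward == Backward? lappal == lappal
Palindrome = Yes


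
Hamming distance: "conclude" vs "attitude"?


Comparing character by character (same length = 8):
  Pos 0: 'c' vs 'a' !=
  Pos 1: 'o' vs 't' !=
  Pos 2: 'n' vs 't' !=
  Pos 3: 'c' vs 'i' !=
  Pos 4: 'l' vs 't' !=
  Pos 5: 'u' vs 'u' =
  Pos 6: 'd' vs 'd' =
  Pos 7: 'e' vs 'e' =
Hamming distance = 5


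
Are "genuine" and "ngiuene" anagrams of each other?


Word 1: "genuine" → sorted: eeginnu
Word 2: "ngiuene" → sorted: eeginnu
Same letters? eeginnu == eeginnu
Anagram = Yes


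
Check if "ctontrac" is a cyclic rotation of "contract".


Word: "contract", Candidate: "ctontrac"
Method: check if candidate is substring of word+word
"contractcontract" contains "ctontrac"? No
Is rotation = No


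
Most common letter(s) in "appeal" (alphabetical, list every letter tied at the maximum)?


Word: "appeal"
Letter counts:
  'a': 2
  'e': 1
  'l': 1
  'p': 2
Maximum count = 2
Most frequent = 'a', 'p' (2 times each)


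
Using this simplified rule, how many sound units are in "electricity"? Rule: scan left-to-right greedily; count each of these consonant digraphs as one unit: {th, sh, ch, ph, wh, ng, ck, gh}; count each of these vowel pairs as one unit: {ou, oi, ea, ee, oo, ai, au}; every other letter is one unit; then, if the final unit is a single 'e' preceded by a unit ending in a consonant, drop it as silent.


Word: "electricity" (11 letters)
Left-to-right scan:
  1. 'e' (letter)
  2. 'l' (letter)
  3. 'e' (letter)
  4. 'c' (letter)
  5. 't' (letter)
  6. 'r' (letter)
  7. 'i' (letter)
  8. 'c' (letter)
  9. 'i' (letter)
  10. 't' (letter)
  11. 'y' (letter)
Units from scan: 11
Sound units = 11 units


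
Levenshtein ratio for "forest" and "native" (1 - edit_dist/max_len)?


Word 1: "forest" (length 6)
Word 2: "native" (length 6)
One optimal edit sequence:
  1. substitute 'f' -> 'n'  (+1)
  2. substitute 'o' -> 'a'  (+1)
  3. substitute 'r' -> 't'  (+1)
  4. substitute 'e' -> 'i'  (+1)
  5. substitute 's' -> 'v'  (+1)
  6. substitute 't' -> 'e'  (+1)
Edit distance = 6
Max length = max(6, 6) = 6
Similarity = 1 - 6/6
= 0.0000


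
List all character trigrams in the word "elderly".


Word: "elderly" (length 7)
Number of trigrams = 7 - 3 + 1 = 5
  Position 0: "eld"
  Position 1: "lde"
  Position 2: "der"
  Position 3: "erl"
  Position 4: "rly"
Trigrams = "eld", "lde", "der", "erl", "rly"


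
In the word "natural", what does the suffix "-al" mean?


Suffix: -al
Example: natural (nature + -al, with a spelling change)
Meaning = relating to


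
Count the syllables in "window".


Word: "window"
Syllable breakdown: win / dow
Counting: 2 parts
= 2 syllables


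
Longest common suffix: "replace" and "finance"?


Word 1: "replace"
Word 2: "finance"
Comparing from end:
  Pos -1: 'e' == 'e'
  Pos -2: 'c' == 'c'
  Pos -3: 'a' != 'n' (stop)
LCS = "ce" (length 2)


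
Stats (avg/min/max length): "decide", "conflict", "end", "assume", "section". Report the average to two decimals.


Lengths: "decide"=6, "conflict"=8, "end"=3, "assume"=6, "section"=7
Sum = 30, Count = 5
Average = 30/5 = 6.00
= avg=6.00, min=3, max=8


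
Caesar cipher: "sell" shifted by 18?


Word: "sell"
Shift: 18
Each letter → (letter + shift) mod 26:
  's' (18) + 18 = 10 → 'k'
  'e' (4) + 18 = 22 → 'w'
  'l' (11) + 18 = 3 → 'd'
  'l' (11) + 18 = 3 → 'd'
Result = "kwdd"


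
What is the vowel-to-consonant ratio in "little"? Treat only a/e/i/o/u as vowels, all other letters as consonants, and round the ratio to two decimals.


Word: "little"
Vowels (a,e,i,o,u): 2
Consonants: 4
Ratio = 2/4
= 0.50


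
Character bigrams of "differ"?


Word: "differ" (length 6)
Number of bigrams = 6 - 2 + 1 = 5
  Position 0: "di"
  Position 1: "if"
  Position 2: "ff"
  Position 3: "fe"
  Position 4: "er"
Bigrams = "di", "if", "ff", "fe", "er"


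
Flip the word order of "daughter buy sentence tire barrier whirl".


Original: "daughter buy sentence tire barrier whirl"
Words (1..n): daughter | buy | sentence | tire | barrier | whirl
Reversed (n..1): whirl | barrier | tire | sentence | buy | daughter
Result = "whirl barrier tire sentence buy daughter"


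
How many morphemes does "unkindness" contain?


Word: "unkindness"
Morphemes: un- / kind / -ness
Each morpheme carries meaning
= 3 morphemes


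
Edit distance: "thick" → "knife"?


Word 1: "thick" (length 5)
Word 2: "knife" (length 5)
One optimal edit sequence (insert/delete/substitute each cost 1):
  1. substitute 't' -> 'k'  (+1)
  2. substitute 'h' -> 'n'  (+1)
  3. keep 'i'
  4. substitute 'c' -> 'f'  (+1)
  5. substitute 'k' -> 'e'  (+1)
Total edit operations: 4
Edit distance = 4


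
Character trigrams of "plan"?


Word: "plan" (length 4)
Number of trigrams = 4 - 3 + 1 = 2
  Position 0: "pla"
  Position 1: "lan"
Trigrams = "pla", "lan"


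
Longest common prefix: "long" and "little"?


Word 1: "long"
Word 2: "little"
Comparing from start:
  Pos 0: 'l' == 'l'
  Pos 1: 'o' != 'i' (stop)
LCP = "l" (length 1)


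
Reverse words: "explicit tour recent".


Original: "explicit tour recent"
Words (1..n): explicit | tour | recent
Reversed (n..1): recent | tour | explicit
Result = "recent tour explicit"


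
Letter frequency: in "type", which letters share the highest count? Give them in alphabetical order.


Word: "type"
Letter counts:
  'e': 1
  'p': 1
  't': 1
  'y': 1
Maximum count = 1
Most frequent = 'e', 'p', 't', 'y' (1 time each)


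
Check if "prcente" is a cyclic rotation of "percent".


Word: "percent", Candidate: "prcente"
Method: check if candidate is substring of word+word
"percentpercent" contains "prcente"? No
Is rotation = No


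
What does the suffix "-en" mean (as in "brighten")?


Suffix: -en
Example: brighten (bright + -en)
Meaning = to make / become


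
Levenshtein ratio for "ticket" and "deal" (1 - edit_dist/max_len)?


Word 1: "ticket" (length 6)
Word 2: "deal" (length 4)
One optimal edit sequence:
  1. delete 't'  (+1)
  2. delete 'i'  (+1)
  3. substitute 'c' -> 'd'  (+1)
  4. substitute 'k' -> 'e'  (+1)
  5. substitute 'e' -> 'a'  (+1)
  6. substitute 't' -> 'l'  (+1)
Edit distance = 6
Max length = max(6, 4) = 6
Similarity = 1 - 6/6
= 0.0000


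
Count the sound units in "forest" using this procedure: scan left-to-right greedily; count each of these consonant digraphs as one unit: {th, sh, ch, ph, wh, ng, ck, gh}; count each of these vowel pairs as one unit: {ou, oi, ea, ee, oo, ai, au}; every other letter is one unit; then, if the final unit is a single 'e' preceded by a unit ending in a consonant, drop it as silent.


Word: "forest" (6 letters)
Left-to-right scan:
  [1] 'f' (letter)
  [2] 'o' (letter)
  [3] 'r' (letter)
  [4] 'e' (letter)
  [5] 's' (letter)
  [6] 't' (letter)
Units from scan: 6
Sound units = 6 units


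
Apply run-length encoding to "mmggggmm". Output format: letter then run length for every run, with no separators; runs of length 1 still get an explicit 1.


String: "mmggggmm"
Scanning for consecutive runs:
  'm' x 2
  'g' x 4
  'm' x 2
RLE = "m2g4m2"


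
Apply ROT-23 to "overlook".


Word: "overlook"
Shift: 23
Each letter → (letter + shift) mod 26:
  'o' (14) + 23 = 11 → 'l'
  'v' (21) + 23 = 18 → 's'
  'e' (4) + 23 = 1 → 'b'
  'r' (17) + 23 = 14 → 'o'
  'l' (11) + 23 = 8 → 'i'
  'o' (14) + 23 = 11 → 'l'
  'o' (14) + 23 = 11 → 'l'
  'k' (10) + 23 = 7 → 'h'
Result = "lsboillh"


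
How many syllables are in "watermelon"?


Word: "watermelon"
Syllable breakdown: wa | ter | mel | on
Counting: 4 parts
= 4 syllables


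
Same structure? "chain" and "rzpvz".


Pattern of "chain": [0, 1, 2, 3, 4]
Pattern of "rzpvz": [0, 1, 2, 3, 1]
Patterns do not match
Same pattern = No


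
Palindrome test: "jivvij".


Word: "jivvij"
Reversed: "jivvij"
Forward == Backward? jivvij == jivvij
Palindrome = Yes


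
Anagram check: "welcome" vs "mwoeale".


Word 1: "welcome" → sorted: ceelmow
Word 2: "mwoeale" → sorted: aeelmow
Same letters? ceelmow != aeelmow
Anagram = No


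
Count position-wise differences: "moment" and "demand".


Comparing character by character (same length = 6):
  Pos 0: 'm' vs 'd' !=
  Pos 1: 'o' vs 'e' !=
  Pos 2: 'm' vs 'm' =
  Pos 3: 'e' vs 'a' !=
  Pos 4: 'n' vs 'n' =
  Pos 5: 't' vs 'd' !=
Hamming distance = 4


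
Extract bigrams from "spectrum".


Word: "spectrum" (length 8)
Number of bigrams = 8 - 2 + 1 = 7
  Position 0: "sp"
  Position 1: "pe"
  Position 2: "ec"
  Position 3: "ct"
  Position 4: "tr"
  Position 5: "ru"
  Position 6: "um"
Bigrams = "sp", "pe", "ec", "ct", "tr", "ru", "um"


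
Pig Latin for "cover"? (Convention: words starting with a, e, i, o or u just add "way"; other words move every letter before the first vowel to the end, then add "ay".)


Word: "cover"
Starts with consonant(s) → move to end, add 'ay'
Consonant cluster: "c"
Pig Latin = "overcay"


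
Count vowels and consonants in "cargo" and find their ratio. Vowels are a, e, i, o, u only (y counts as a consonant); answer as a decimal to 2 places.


Word: "cargo"
Vowels (a,e,i,o,u): 2
Consonants: 3
Ratio = 2/3
= 0.67


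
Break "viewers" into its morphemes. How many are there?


Word: "viewers"
Morphemes: view + -er + -s
Each morpheme carries meaning
= 3 morphemes


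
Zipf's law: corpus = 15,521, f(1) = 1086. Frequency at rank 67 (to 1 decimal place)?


Zipf's law: f(r) = f(1) / r
f(1) = 1086
f(67) = 1086 / 67
= 16.2 occurrences


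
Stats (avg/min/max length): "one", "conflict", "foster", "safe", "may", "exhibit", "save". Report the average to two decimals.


Lengths: "one"=3, "conflict"=8, "foster"=6, "safe"=4, "may"=3, "exhibit"=7, "save"=4
Sum = 35, Count = 7
Average = 35/7 = 5.00
= avg=5.00, min=3, max=8


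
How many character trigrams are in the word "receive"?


Word: "receive" (length 7)
Number of 3-grams = length - 3 + 1 = 7 - 3 + 1
= 5


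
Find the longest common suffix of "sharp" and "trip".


Word 1: "sharp"
Word 2: "trip"
Comparing from end:
  Pos -1: 'p' == 'p'
  Pos -2: 'r' != 'i' (stop)
LCS = "p" (length 1)


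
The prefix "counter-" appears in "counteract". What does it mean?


Prefix: counter-
As in: counteract -> counter- + act
Meaning = against / opposite


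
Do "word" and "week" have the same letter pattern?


Pattern of "word": [0, 1, 2, 3]
Pattern of "week": [0, 1, 1, 2]
Patterns do not match
Same pattern = No


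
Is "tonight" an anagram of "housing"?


Word 1: "housing" → sorted: ghinosu
Word 2: "tonight" → sorted: ghinott
Same letters? ghinosu != ghinott
Anagram = No


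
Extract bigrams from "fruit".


Word: "fruit" (length 5)
Number of bigrams = 5 - 2 + 1 = 4
  Position 0: "fr"
  Position 1: "ru"
  Position 2: "ui"
  Position 3: "it"
Bigrams = "fr", "ru", "ui", "it"
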